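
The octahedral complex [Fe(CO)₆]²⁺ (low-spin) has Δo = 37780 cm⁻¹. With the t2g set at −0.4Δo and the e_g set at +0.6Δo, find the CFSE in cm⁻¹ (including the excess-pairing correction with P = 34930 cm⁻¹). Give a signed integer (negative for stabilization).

-20812

CO is neutral, so the +2 overall charge sits on Fe: oxidation state +2.
Fe is in group 8, so Fe²⁺ is d⁶ (8 − 2 = 6).
The d⁶ electrons fill as t2g^6 e_g^0.
CFSE(orbital) = 6×(-0.4Δo) + 0×(0.6Δo) = -2.4Δo; with Δo = 37780 cm⁻¹ that is -90672 cm⁻¹.
Relative to high-spin t2g^4 e_g^2 (1 paired), the low-spin configuration has 2 additional pairs, contributing +2 × 34930 = +69860 cm⁻¹.
Net CFSE = -90672 + 69860 = -20812 cm⁻¹.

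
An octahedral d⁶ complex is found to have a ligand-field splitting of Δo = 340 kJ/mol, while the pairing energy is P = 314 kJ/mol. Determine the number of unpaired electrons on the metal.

Since Δo = 340 kJ/mol > P = 314 kJ/mol, the complex adopts the low-spin configuration.
That gives t₂g⁶ eg⁰.
Unpaired electrons: 0.

0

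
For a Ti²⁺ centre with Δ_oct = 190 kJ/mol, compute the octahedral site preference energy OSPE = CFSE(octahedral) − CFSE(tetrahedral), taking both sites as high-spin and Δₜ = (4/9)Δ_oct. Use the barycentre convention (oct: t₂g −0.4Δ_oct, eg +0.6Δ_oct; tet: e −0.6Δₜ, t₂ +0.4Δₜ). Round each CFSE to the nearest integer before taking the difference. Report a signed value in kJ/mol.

-51

Group 4 minus oxidation state +2 gives a d² configuration for Ti²⁺.
Octahedral high-spin t₂g² eg⁰: CFSE = -0.8 × 190 = -152 kJ/mol.
Tetrahedral e² t₂⁰ gives -1.2Δₜ = -1.2 × (4/9) × 190 = -101 kJ/mol.
Subtracting, OSPE = -152 − (-101) = -51 kJ/mol.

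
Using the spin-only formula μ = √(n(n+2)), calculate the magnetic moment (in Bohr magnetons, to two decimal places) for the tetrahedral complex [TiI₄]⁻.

1.73 Bohr magnetons

Each I⁻ contributes -1; 4 × (-1) = -4. With overall charge -1, Ti is in the +3 oxidation state.
Ti³⁺: group 4, so d-count = 4 − 3 = 1.
With tetrahedral geometry the complex is necessarily high-spin.
Configuration: e^1 t2^0 → 1 unpaired electron.
μ(spin-only) = √[1(1+2)] = √3 ≈ 1.73 Bohr magnetons.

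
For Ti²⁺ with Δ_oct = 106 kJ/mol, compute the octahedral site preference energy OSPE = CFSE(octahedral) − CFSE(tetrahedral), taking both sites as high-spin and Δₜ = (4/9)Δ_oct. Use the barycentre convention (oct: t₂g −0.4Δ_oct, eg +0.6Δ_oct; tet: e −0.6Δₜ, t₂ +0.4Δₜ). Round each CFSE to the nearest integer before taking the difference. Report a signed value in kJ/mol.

Ti sits in group 4; removing 2 electrons leaves Ti²⁺ with 4 − 2 = 2 d electrons.
In an octahedral site d² (HS) is t2g^2 e_g^0, giving CFSE(oct) = -0.8Δ_oct = -85 kJ/mol.
Tetrahedral e^2 t2^0 gives -1.2Δₜ = -1.2 × (4/9) × 106 = -57 kJ/mol.
OSPE = -85 − (-57) = -28 kJ/mol.

-28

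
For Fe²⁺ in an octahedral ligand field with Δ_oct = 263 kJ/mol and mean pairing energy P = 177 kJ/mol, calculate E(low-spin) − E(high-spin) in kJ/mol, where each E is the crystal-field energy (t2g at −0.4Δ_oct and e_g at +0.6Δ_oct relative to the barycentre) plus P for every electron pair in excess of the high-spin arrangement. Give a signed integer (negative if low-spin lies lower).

Fe is in group 8, so Fe²⁺ is d⁶ (8 − 2 = 6).
In the high-spin limit (t2g^4 e_g^2) the orbital term is -0.4Δ_oct = -105 kJ/mol, with no excess pairing.
Low-spin t2g^6 e_g^0 gives -2.4Δ_oct = -631 kJ/mol, but forming 2 extra pairs costs 2P = 354 kJ/mol, so E(LS) = -631 + 354 = -277 kJ/mol.
Thus E(LS) − E(HS) = -172 kJ/mol.

-172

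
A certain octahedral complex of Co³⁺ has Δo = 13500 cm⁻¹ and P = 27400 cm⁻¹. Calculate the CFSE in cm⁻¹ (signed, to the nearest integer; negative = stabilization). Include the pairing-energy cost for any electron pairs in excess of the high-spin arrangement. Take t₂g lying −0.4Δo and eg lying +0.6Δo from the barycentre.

-5400

Co³⁺: group 9, so d-count = 9 − 3 = 6.
Here Δo < P (13500 < 27400), so the high-spin state is favoured.
Filling d⁶ accordingly: t₂g⁴ eg².
Orbital CFSE = -0.4Δo = -0.4 × 13500 = -5400 cm⁻¹.
High-spin has no excess pairs, so no pairing correction applies.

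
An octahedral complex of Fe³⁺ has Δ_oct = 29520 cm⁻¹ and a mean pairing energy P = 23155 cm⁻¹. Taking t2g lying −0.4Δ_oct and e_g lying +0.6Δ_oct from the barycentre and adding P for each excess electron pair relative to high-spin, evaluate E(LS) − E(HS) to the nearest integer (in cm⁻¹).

Fe³⁺: group 8, so d-count = 8 − 3 = 5.
High-spin d⁵ fills as t2g^3 e_g^2 with CFSE 3(−0.4) + 2(+0.6) = 0.0Δ_oct = 0 cm⁻¹.
For low-spin the configuration is t2g^5 e_g^0: orbital energy -2.0 × 29520 = -59040 cm⁻¹, and 2 additional pairs relative to high-spin add 46310 cm⁻¹, giving -12730 cm⁻¹.
E(LS) − E(HS) = -12730 − (0) = -12730 cm⁻¹.

-12730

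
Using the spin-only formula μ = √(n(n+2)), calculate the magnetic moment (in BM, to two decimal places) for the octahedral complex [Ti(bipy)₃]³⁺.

bipy is neutral, so the +3 overall charge sits on Ti: oxidation state +3.
Ti sits in group 4; removing 3 electrons leaves Ti³⁺ with 4 − 3 = 1 d electrons.
For octahedral d¹ the high- and low-spin configurations coincide.
Configuration: t₂g¹ eg⁰ → 1 unpaired electron.
μ(spin-only) = √[1(1+2)] = √3 ≈ 1.73 BM.

1.73 BM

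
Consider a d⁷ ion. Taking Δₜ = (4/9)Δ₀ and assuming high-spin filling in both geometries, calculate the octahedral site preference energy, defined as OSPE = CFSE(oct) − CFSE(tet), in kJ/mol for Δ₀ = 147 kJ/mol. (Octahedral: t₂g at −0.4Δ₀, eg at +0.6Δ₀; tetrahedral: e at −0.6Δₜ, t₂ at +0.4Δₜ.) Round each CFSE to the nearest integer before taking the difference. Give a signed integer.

-40

Octahedral high-spin t2g^5 e_g^2: CFSE = -0.8 × 147 = -118 kJ/mol.
Tetrahedral: e^4 t2^3, CFSE = 4(−0.6) + 3(+0.4) = -1.2Δₜ = -1.2 × (4/9) × 147 = -78 kJ/mol.
OSPE = CFSE(oct) − CFSE(tet) = -118 − (-78) = -40 kJ/mol.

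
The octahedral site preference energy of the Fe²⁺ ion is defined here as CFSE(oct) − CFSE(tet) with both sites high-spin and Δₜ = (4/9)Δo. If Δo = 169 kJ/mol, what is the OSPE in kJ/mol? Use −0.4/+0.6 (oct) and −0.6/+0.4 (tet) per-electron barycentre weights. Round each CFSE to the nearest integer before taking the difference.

Fe²⁺: group 8, so d-count = 8 − 2 = 6.
In an octahedral site d⁶ (HS) is t₂g⁴ eg², giving CFSE(oct) = -0.4Δo = -68 kJ/mol.
Tetrahedral: e³ t₂³, CFSE = 3(−0.6) + 3(+0.4) = -0.6Δₜ = -0.6 × (4/9) × 169 = -45 kJ/mol.
Subtracting, OSPE = -68 − (-45) = -23 kJ/mol.

-23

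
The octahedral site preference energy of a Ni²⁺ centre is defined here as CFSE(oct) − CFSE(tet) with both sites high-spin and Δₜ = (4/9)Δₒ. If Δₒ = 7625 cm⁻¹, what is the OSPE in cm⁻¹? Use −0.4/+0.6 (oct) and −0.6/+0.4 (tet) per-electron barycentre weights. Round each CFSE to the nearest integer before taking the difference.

Ni²⁺: group 10, so d-count = 10 − 2 = 8.
In an octahedral site d⁸ (HS) is t2g^6 e_g^2, giving CFSE(oct) = -1.2Δₒ = -9150 cm⁻¹.
In a tetrahedral site the filling is e^4 t2^4: CFSE(tet) = -0.8Δₜ = -0.8 × (4/9)(7625) = -2711 cm⁻¹.
OSPE = CFSE(oct) − CFSE(tet) = -9150 − (-2711) = -6439 cm⁻¹.

-6439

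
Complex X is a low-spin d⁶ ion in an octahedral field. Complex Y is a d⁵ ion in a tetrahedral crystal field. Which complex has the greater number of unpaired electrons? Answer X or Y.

Y

X: t₂g⁶ eg⁰ → 0 unpaired.
Y: Tetrahedral splitting is small, so the complex is high-spin; e^2 t2^3 → 5 unpaired.
So Y has more unpaired electrons.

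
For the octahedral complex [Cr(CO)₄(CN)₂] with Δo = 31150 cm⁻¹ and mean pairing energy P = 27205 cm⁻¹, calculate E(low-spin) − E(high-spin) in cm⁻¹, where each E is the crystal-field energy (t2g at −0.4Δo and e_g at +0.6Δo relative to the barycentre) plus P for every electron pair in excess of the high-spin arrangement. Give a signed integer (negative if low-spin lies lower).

Ligand charges: 4×(+0) from CO and 2×(-1) from CN⁻ sum to -2; with overall charge +0, Cr is +2.
Cr sits in group 6; removing 2 electrons leaves Cr²⁺ with 6 − 2 = 4 d electrons.
In the high-spin limit (t2g^3 e_g^1) the orbital term is -0.6Δo = -18690 cm⁻¹, with no excess pairing.
Low-spin t2g^4 e_g^0 gives -1.6Δo = -49840 cm⁻¹, but forming 1 extra pair costs 1P = 27205 cm⁻¹, so E(LS) = -49840 + 27205 = -22635 cm⁻¹.
The difference is -22635 − (-18690) = -3945 cm⁻¹, so low-spin lies lower.

-3945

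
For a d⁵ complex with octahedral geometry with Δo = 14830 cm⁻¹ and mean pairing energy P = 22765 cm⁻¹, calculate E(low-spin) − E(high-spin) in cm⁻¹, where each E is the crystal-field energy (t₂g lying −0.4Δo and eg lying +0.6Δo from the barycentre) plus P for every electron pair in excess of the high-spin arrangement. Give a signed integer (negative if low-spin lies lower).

High-spin d⁵ fills as t₂g³ eg² with CFSE 3(−0.4) + 2(+0.6) = 0.0Δo = 0 cm⁻¹.
Low-spin t₂g⁵ eg⁰ gives -2.0Δo = -29660 cm⁻¹, but forming 2 extra pairs costs 2P = 45530 cm⁻¹, so E(LS) = -29660 + 45530 = 15870 cm⁻¹.
Thus E(LS) − E(HS) = 15870 cm⁻¹.

15870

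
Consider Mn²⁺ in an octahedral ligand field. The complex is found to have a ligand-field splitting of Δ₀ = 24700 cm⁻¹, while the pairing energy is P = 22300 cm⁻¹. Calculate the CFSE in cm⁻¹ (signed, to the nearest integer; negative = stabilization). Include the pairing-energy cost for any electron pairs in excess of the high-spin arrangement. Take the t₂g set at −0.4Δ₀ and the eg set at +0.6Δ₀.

-4800

Mn sits in group 7; removing 2 electrons leaves Mn²⁺ with 7 − 2 = 5 d electrons.
Since Δ₀ = 24700 cm⁻¹ > P = 22300 cm⁻¹, the complex adopts the low-spin configuration.
That gives t₂g⁵ eg⁰.
Orbital CFSE = -2.0Δ₀ = -2.0 × 24700 = -49400 cm⁻¹.
Excess pairs vs high-spin: 2 − 0 = 2; pairing cost = +44600 cm⁻¹.
Net CFSE = -49400 + 44600 = -4800 cm⁻¹.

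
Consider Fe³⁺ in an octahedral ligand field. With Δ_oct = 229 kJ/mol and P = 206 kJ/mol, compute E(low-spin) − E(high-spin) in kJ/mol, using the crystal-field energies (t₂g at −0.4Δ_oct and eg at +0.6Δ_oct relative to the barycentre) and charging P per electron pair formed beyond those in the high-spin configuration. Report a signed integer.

Group 8 minus oxidation state +3 gives a d⁵ configuration for Fe³⁺.
High-spin d⁵ fills as t₂g³ eg² with CFSE 3(−0.4) + 2(+0.6) = 0.0Δ_oct = 0 kJ/mol.
For low-spin the configuration is t₂g⁵ eg⁰: orbital energy -2.0 × 229 = -458 kJ/mol, and 2 additional pairs relative to high-spin add 412 kJ/mol, giving -46 kJ/mol.
Thus E(LS) − E(HS) = -46 kJ/mol.

-46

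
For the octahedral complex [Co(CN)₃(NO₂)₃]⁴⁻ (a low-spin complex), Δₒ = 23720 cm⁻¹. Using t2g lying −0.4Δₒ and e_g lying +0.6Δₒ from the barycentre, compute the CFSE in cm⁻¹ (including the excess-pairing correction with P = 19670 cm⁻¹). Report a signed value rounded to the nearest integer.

-23026

Ligand charges: 3×(-1) from CN⁻ and 3×(-1) from NO₂⁻ sum to -6; with overall charge -4, Co is +2.
Co²⁺: group 9, so d-count = 9 − 2 = 7.
Electron filling gives t2g^6 e_g^1.
Orbital CFSE = 6(-0.4) + 1(0.6) = -1.8Δₒ = -1.8 × 23720 = -42696 cm⁻¹.
Relative to high-spin t2g^5 e_g^2 (2 paired), the low-spin configuration has 1 additional pair, contributing +1 × 19670 = +19670 cm⁻¹.
Combining: -42696 + 19670 = -23026 cm⁻¹.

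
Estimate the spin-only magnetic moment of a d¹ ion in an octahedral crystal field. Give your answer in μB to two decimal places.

1.73 μB

For octahedral d¹ the high- and low-spin configurations coincide.
Configuration: t₂g¹ eg⁰ → 1 unpaired electron.
μ(spin-only) = √[1(1+2)] = √3 ≈ 1.73 μB.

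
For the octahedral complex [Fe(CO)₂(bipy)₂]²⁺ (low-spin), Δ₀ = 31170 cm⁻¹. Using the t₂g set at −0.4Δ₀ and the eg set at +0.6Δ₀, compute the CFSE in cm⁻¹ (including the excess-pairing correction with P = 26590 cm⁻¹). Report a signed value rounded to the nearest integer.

-21628

Ligand charges: 2×(+0) from CO and 2×(+0) from bipy sum to +0; with overall charge +2, Fe is +2.
Fe sits in group 8; removing 2 electrons leaves Fe²⁺ with 8 − 2 = 6 d electrons.
The d⁶ electrons fill as t₂g⁶ eg⁰.
CFSE(orbital) = 6×(-0.4Δ₀) + 0×(0.6Δ₀) = -2.4Δ₀; with Δ₀ = 31170 cm⁻¹ that is -74808 cm⁻¹.
Relative to high-spin t₂g⁴ eg² (1 paired), the low-spin configuration has 2 additional pairs, contributing +2 × 26590 = +53180 cm⁻¹.
Overall CFSE = -74808 + 53180 = -21628 cm⁻¹.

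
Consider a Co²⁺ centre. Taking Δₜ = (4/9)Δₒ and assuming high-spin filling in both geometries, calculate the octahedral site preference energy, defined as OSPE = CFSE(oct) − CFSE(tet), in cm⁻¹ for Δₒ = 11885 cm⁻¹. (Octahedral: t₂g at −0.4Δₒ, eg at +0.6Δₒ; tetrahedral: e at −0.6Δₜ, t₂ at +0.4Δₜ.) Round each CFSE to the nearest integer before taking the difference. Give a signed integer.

-3169

Co sits in group 9; removing 2 electrons leaves Co²⁺ with 9 − 2 = 7 d electrons.
Octahedral (high-spin): t₂g⁵ eg², CFSE = 5(−0.4) + 2(+0.6) = -0.8Δₒ = -0.8 × 11885 = -9508 cm⁻¹.
In a tetrahedral site the filling is e⁴ t₂³: CFSE(tet) = -1.2Δₜ = -1.2 × (4/9)(11885) = -6339 cm⁻¹.
OSPE = -9508 − (-6339) = -3169 cm⁻¹.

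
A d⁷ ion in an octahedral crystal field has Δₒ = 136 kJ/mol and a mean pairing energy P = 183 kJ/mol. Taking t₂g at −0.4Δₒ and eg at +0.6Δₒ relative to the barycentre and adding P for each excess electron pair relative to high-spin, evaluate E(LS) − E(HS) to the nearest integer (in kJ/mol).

47

High-spin d⁷ fills as t₂g⁵ eg² with CFSE 5(−0.4) + 2(+0.6) = -0.8Δₒ = -109 kJ/mol.
For low-spin the configuration is t₂g⁶ eg¹: orbital energy -1.8 × 136 = -245 kJ/mol, and 1 additional pair relative to high-spin adds 183 kJ/mol, giving -62 kJ/mol.
E(LS) − E(HS) = -62 − (-109) = 47 kJ/mol.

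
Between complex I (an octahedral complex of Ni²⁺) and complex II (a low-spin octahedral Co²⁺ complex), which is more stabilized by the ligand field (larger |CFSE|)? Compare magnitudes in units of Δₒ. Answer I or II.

II

I: Ni sits in group 10; removing 2 electrons leaves Ni²⁺ with 10 − 2 = 8 d electrons; t₂g⁶ eg², CFSE = -1.2Δₒ.
II: Group 9 minus oxidation state +2 gives a d⁷ configuration for Co²⁺; t₂g⁶ eg¹, CFSE = -1.8Δₒ.
So II has the larger |CFSE|.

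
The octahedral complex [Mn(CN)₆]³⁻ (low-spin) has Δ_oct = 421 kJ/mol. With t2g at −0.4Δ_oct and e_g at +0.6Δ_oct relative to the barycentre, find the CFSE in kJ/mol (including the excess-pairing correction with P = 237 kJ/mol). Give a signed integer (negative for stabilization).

Each CN⁻ contributes -1; 6 × (-1) = -6. With overall charge -3, Mn is in the +3 oxidation state.
Group 7 minus oxidation state +3 gives a d⁴ configuration for Mn³⁺.
Electron filling gives t2g^4 e_g^0.
The orbital stabilization is -1.6Δ_oct = -1.6 × 421 = -674 kJ/mol.
High-spin d⁴ would be t2g^3 e_g^1 with 0 pairs; low-spin has 1, so 1 excess pair costs +1P = +237 kJ/mol.
Overall CFSE = -674 + 237 = -437 kJ/mol.

-437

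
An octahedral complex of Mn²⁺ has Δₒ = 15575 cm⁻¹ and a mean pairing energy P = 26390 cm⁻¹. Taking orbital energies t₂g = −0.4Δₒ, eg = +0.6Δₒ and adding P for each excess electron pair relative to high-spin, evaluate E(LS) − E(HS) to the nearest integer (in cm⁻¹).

Mn²⁺: group 7, so d-count = 7 − 2 = 5.
High-spin d⁵ fills as t₂g³ eg² with CFSE 3(−0.4) + 2(+0.6) = 0.0Δₒ = 0 cm⁻¹.
Low-spin t₂g⁵ eg⁰ gives -2.0Δₒ = -31150 cm⁻¹, but forming 2 extra pairs costs 2P = 52780 cm⁻¹, so E(LS) = -31150 + 52780 = 21630 cm⁻¹.
E(LS) − E(HS) = 21630 − (0) = 21630 cm⁻¹.

21630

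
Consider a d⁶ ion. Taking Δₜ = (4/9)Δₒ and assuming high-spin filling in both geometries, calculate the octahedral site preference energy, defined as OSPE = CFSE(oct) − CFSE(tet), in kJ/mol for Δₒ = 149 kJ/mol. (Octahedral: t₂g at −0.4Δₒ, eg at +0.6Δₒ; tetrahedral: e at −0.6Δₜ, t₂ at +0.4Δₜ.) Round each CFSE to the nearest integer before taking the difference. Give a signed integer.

-20

Octahedral (high-spin): t₂g⁴ eg², CFSE = 4(−0.4) + 2(+0.6) = -0.4Δₒ = -0.4 × 149 = -60 kJ/mol.
In a tetrahedral site the filling is e³ t₂³: CFSE(tet) = -0.6Δₜ = -0.6 × (4/9)(149) = -40 kJ/mol.
OSPE = CFSE(oct) − CFSE(tet) = -60 − (-40) = -20 kJ/mol.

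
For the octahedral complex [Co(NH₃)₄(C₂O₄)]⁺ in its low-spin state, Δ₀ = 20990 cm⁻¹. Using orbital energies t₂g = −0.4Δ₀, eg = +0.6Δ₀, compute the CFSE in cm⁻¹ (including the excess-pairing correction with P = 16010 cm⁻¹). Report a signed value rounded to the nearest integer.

-18356

Ligand charges: 4×(+0) from NH₃ and 1×(-2) from C₂O₄²⁻ sum to -2; with overall charge +1, Co is +3.
Co sits in group 9; removing 3 electrons leaves Co³⁺ with 9 − 3 = 6 d electrons.
The d⁶ electrons fill as t₂g⁶ eg⁰.
The orbital stabilization is -2.4Δ₀ = -2.4 × 20990 = -50376 cm⁻¹.
High-spin d⁶ would be t₂g⁴ eg² with 1 pair; low-spin has 3, so 2 excess pairs cost +2P = +32020 cm⁻¹.
Combining: -50376 + 32020 = -18356 cm⁻¹.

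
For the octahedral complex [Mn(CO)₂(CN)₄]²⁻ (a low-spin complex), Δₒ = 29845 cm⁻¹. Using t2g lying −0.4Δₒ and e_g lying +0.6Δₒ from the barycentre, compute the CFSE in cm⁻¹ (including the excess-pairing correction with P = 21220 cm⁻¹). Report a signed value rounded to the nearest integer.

Ligand charges: 2×(+0) from CO and 4×(-1) from CN⁻ sum to -4; with overall charge -2, Mn is +2.
Mn sits in group 7; removing 2 electrons leaves Mn²⁺ with 7 − 2 = 5 d electrons.
The d⁵ electrons fill as t2g^5 e_g^0.
CFSE(orbital) = 5×(-0.4Δₒ) + 0×(0.6Δₒ) = -2.0Δₒ; with Δₒ = 29845 cm⁻¹ that is -59690 cm⁻¹.
High-spin d⁵ would be t2g^3 e_g^2 with 0 pairs; low-spin has 2, so 2 excess pairs cost +2P = +42440 cm⁻¹.
Overall CFSE = -59690 + 42440 = -17250 cm⁻¹.

-17250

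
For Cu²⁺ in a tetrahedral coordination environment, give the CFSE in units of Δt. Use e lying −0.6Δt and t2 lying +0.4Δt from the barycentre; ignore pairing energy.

Cu is in group 11, so Cu²⁺ is d⁹ (11 − 2 = 9).
Tetrahedral fields are weak (Δₜ ≈ 4/9 Δₒ), so electrons fill high-spin.
Configuration: e^4 t2^5.
CFSE = 4(-0.6Δt) + 5(0.4Δt) = -2.4Δt + 2.0Δt = -0.4Δt.

-0.4 Δt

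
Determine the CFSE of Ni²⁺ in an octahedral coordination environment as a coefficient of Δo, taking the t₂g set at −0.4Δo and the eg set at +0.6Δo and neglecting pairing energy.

-1.2 Δo

Ni sits in group 10; removing 2 electrons leaves Ni²⁺ with 10 − 2 = 8 d electrons.
Configuration: t₂g⁶ eg².
CFSE = 6(-0.4Δo) + 2(0.6Δo) = -2.4Δo + 1.2Δo = -1.2Δo.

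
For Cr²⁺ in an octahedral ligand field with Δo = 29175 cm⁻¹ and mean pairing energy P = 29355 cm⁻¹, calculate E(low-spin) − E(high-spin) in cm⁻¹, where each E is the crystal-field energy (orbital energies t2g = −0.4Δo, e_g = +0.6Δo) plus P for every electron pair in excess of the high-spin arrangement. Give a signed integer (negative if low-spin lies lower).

Group 6 minus oxidation state +2 gives a d⁴ configuration for Cr²⁺.
High-spin: t2g^3 e_g^1, CFSE = -0.6Δo = -17505 cm⁻¹.
Low-spin t2g^4 e_g^0 gives -1.6Δo = -46680 cm⁻¹, but forming 1 extra pair costs 1P = 29355 cm⁻¹, so E(LS) = -46680 + 29355 = -17325 cm⁻¹.
The difference is -17325 − (-17505) = 180 cm⁻¹, so high-spin lies lower.

180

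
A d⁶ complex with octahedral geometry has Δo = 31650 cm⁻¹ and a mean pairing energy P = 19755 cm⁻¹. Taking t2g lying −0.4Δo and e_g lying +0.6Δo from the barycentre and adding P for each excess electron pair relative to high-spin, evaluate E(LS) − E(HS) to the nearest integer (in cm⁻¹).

High-spin: t2g^4 e_g^2, CFSE = -0.4Δo = -12660 cm⁻¹.
For low-spin the configuration is t2g^6 e_g^0: orbital energy -2.4 × 31650 = -75960 cm⁻¹, and 2 additional pairs relative to high-spin add 39510 cm⁻¹, giving -36450 cm⁻¹.
E(LS) − E(HS) = -36450 − (-12660) = -23790 cm⁻¹.

-23790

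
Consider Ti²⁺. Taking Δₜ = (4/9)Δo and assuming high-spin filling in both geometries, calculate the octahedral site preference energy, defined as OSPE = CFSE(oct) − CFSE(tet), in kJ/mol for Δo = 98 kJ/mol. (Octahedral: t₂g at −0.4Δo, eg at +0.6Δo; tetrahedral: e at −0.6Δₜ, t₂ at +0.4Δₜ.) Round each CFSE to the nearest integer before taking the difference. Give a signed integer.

-26

Ti sits in group 4; removing 2 electrons leaves Ti²⁺ with 4 − 2 = 2 d electrons.
In an octahedral site d² (HS) is t2g^2 e_g^0, giving CFSE(oct) = -0.8Δo = -78 kJ/mol.
In a tetrahedral site the filling is e^2 t2^0: CFSE(tet) = -1.2Δₜ = -1.2 × (4/9)(98) = -52 kJ/mol.
OSPE = CFSE(oct) − CFSE(tet) = -78 − (-52) = -26 kJ/mol.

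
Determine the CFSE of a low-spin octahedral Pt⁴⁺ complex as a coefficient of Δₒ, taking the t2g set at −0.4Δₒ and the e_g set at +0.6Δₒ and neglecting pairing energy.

Group 10 minus oxidation state +4 gives a d⁶ configuration for Pt⁴⁺.
Configuration: t2g^6 e_g^0.
CFSE = 6(-0.4Δₒ) + 0(0.6Δₒ) = -2.4Δₒ + 0.0Δₒ = -2.4Δₒ.

-2.4 Δₒ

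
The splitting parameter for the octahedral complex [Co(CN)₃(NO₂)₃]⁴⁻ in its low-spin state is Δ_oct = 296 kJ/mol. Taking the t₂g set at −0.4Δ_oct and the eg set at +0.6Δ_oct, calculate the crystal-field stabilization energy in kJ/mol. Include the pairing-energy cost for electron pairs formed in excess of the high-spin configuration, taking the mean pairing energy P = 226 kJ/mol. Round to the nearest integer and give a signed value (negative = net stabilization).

-307

Ligand charges: 3×(-1) from CN⁻ and 3×(-1) from NO₂⁻ sum to -6; with overall charge -4, Co is +2.
Co²⁺: group 9, so d-count = 9 − 2 = 7.
The d⁷ electrons fill as t₂g⁶ eg¹.
Orbital CFSE = 6(-0.4) + 1(0.6) = -1.8Δ_oct = -1.8 × 296 = -533 kJ/mol.
High-spin d⁷ would be t₂g⁵ eg² with 2 pairs; low-spin has 3, so 1 excess pair costs +1P = +226 kJ/mol.
Net CFSE = -533 + 226 = -307 kJ/mol.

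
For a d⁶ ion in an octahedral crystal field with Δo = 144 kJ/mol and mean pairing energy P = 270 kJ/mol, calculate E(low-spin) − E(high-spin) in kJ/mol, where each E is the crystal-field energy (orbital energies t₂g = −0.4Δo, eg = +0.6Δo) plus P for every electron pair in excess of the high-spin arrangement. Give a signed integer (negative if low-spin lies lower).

252

High-spin d⁶ fills as t₂g⁴ eg² with CFSE 4(−0.4) + 2(+0.6) = -0.4Δo = -58 kJ/mol.
Low-spin t₂g⁶ eg⁰ gives -2.4Δo = -346 kJ/mol, but forming 2 extra pairs costs 2P = 540 kJ/mol, so E(LS) = -346 + 540 = 194 kJ/mol.
E(LS) − E(HS) = 194 − (-58) = 252 kJ/mol.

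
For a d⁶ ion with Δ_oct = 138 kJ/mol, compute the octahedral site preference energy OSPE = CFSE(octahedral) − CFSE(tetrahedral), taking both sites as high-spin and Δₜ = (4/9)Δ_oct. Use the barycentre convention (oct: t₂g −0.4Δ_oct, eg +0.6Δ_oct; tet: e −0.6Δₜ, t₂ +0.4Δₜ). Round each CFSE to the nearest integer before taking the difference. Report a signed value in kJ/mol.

Octahedral high-spin t₂g⁴ eg²: CFSE = -0.4 × 138 = -55 kJ/mol.
Tetrahedral: e³ t₂³, CFSE = 3(−0.6) + 3(+0.4) = -0.6Δₜ = -0.6 × (4/9) × 138 = -37 kJ/mol.
OSPE = -55 − (-37) = -18 kJ/mol.

-18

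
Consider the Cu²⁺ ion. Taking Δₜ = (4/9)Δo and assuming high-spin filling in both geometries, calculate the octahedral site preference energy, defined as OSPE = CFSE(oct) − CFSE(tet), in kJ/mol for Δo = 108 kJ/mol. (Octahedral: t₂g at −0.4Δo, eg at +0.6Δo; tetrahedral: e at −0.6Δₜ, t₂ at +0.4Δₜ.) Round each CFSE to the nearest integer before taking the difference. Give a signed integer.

Cu is in group 11, so Cu²⁺ is d⁹ (11 − 2 = 9).
Octahedral high-spin t₂g⁶ eg³: CFSE = -0.6 × 108 = -65 kJ/mol.
Tetrahedral e⁴ t₂⁵ gives -0.4Δₜ = -0.4 × (4/9) × 108 = -19 kJ/mol.
OSPE = CFSE(oct) − CFSE(tet) = -65 − (-19) = -46 kJ/mol.

-46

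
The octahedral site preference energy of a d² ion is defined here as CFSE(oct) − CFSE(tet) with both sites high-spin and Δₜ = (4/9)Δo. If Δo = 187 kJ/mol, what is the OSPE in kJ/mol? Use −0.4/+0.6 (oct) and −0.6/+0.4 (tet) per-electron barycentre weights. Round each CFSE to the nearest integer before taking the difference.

-50

Octahedral high-spin t₂g² eg⁰: CFSE = -0.8 × 187 = -150 kJ/mol.
Tetrahedral: e² t₂⁰, CFSE = 2(−0.6) + 0(+0.4) = -1.2Δₜ = -1.2 × (4/9) × 187 = -100 kJ/mol.
OSPE = -150 − (-100) = -50 kJ/mol.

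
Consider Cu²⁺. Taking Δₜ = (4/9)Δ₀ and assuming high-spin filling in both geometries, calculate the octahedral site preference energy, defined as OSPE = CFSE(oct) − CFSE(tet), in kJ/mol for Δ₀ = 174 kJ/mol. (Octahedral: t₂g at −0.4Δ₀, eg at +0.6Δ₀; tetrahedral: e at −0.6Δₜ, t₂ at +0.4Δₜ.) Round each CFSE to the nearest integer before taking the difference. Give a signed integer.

-73

Cu sits in group 11; removing 2 electrons leaves Cu²⁺ with 11 − 2 = 9 d electrons.
Octahedral high-spin t₂g⁶ eg³: CFSE = -0.6 × 174 = -104 kJ/mol.
Tetrahedral e⁴ t₂⁵ gives -0.4Δₜ = -0.4 × (4/9) × 174 = -31 kJ/mol.
OSPE = CFSE(oct) − CFSE(tet) = -104 − (-31) = -73 kJ/mol.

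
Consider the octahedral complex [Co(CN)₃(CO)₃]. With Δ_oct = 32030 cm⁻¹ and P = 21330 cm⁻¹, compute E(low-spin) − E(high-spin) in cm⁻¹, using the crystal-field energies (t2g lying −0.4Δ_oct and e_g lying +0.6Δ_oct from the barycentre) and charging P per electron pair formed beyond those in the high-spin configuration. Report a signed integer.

Ligand charges: 3×(-1) from CN⁻ and 3×(+0) from CO sum to -3; with overall charge +0, Co is +3.
Co³⁺: group 9, so d-count = 9 − 3 = 6.
High-spin: t2g^4 e_g^2, CFSE = -0.4Δ_oct = -12812 cm⁻¹.
For low-spin the configuration is t2g^6 e_g^0: orbital energy -2.4 × 32030 = -76872 cm⁻¹, and 2 additional pairs relative to high-spin add 42660 cm⁻¹, giving -34212 cm⁻¹.
The difference is -34212 − (-12812) = -21400 cm⁻¹, so low-spin lies lower.

-21400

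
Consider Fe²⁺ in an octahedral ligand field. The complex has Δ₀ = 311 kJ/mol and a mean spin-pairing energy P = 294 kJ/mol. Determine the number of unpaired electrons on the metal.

0

Fe sits in group 8; removing 2 electrons leaves Fe²⁺ with 8 − 2 = 6 d electrons.
Δ₀ > P, so pairing is preferred: the ground state is low-spin.
Configuration: t₂g⁶ eg⁰.
Unpaired electrons: 0.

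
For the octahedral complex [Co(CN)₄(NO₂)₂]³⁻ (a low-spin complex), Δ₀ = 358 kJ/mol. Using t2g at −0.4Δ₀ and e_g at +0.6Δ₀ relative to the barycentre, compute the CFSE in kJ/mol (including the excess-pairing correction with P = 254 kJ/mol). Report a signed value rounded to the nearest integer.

Ligand charges: 4×(-1) from CN⁻ and 2×(-1) from NO₂⁻ sum to -6; with overall charge -3, Co is +3.
Co is in group 9, so Co³⁺ is d⁶ (9 − 3 = 6).
Configuration: t2g^6 e_g^0.
Orbital CFSE = 6(-0.4) + 0(0.6) = -2.4Δ₀ = -2.4 × 358 = -859 kJ/mol.
Pairing penalty: 3 pairs vs 1 in the high-spin reference → 2 extra × P = 508 kJ/mol.
Net CFSE = -859 + 508 = -351 kJ/mol.

-351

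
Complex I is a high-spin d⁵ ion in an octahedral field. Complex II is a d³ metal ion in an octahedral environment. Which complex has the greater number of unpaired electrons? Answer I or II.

I

I: t2g^3 e_g^2 → 5 unpaired.
II: t2g^3 e_g^0 → 3 unpaired.
So I has more unpaired electrons.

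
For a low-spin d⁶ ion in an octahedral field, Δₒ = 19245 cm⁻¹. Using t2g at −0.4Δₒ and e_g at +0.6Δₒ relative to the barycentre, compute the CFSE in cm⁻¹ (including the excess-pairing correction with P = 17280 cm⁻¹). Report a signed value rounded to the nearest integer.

The d⁶ electrons fill as t2g^6 e_g^0.
The orbital stabilization is -2.4Δₒ = -2.4 × 19245 = -46188 cm⁻¹.
High-spin d⁶ would be t2g^4 e_g^2 with 1 pair; low-spin has 3, so 2 excess pairs cost +2P = +34560 cm⁻¹.
Overall CFSE = -46188 + 34560 = -11628 cm⁻¹.

-11628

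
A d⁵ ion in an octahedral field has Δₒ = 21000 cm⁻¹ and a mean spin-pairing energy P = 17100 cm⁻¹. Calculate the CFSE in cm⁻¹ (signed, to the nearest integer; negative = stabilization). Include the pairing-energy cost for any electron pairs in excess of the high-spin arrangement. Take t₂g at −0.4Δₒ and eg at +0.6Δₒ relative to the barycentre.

-7800

Δₒ > P, so pairing is preferred: the ground state is low-spin.
Filling d⁵ accordingly: t₂g⁵ eg⁰.
Orbital CFSE = -2.0Δₒ = -2.0 × 21000 = -42000 cm⁻¹.
Excess pairs vs high-spin: 2 − 0 = 2; pairing cost = +34200 cm⁻¹.
Net CFSE = -42000 + 34200 = -7800 cm⁻¹.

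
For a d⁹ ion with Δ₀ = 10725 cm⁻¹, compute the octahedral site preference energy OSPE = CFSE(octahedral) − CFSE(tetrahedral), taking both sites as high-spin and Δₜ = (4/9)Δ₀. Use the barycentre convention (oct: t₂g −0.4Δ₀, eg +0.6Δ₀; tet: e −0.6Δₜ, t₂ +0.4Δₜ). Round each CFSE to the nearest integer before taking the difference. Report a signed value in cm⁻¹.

-4528

Octahedral (high-spin): t2g^6 e_g^3, CFSE = 6(−0.4) + 3(+0.6) = -0.6Δ₀ = -0.6 × 10725 = -6435 cm⁻¹.
In a tetrahedral site the filling is e^4 t2^5: CFSE(tet) = -0.4Δₜ = -0.4 × (4/9)(10725) = -1907 cm⁻¹.
OSPE = -6435 − (-1907) = -4528 cm⁻¹.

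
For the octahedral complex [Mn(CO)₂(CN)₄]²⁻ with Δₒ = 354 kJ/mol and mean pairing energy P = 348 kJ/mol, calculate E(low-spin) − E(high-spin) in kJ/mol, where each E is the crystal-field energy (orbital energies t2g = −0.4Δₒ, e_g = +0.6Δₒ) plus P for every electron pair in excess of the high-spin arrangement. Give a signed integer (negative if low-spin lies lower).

Ligand charges: 2×(+0) from CO and 4×(-1) from CN⁻ sum to -4; with overall charge -2, Mn is +2.
Group 7 minus oxidation state +2 gives a d⁵ configuration for Mn²⁺.
High-spin: t2g^3 e_g^2, CFSE = 0.0Δₒ = 0 kJ/mol.
Low-spin: t2g^5 e_g^0, orbital CFSE = -2.0Δₒ = -708 kJ/mol; plus 2 excess pairs × P = +696 kJ/mol; total -12 kJ/mol.
The difference is -12 − (0) = -12 kJ/mol, so low-spin lies lower.

-12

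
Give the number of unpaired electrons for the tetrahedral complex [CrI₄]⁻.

3

Each I⁻ contributes -1; 4 × (-1) = -4. With overall charge -1, Cr is in the +3 oxidation state.
Cr³⁺: group 6, so d-count = 6 − 3 = 3.
With tetrahedral geometry the complex is necessarily high-spin.
Configuration: e^2 t2^1, giving 3 unpaired electrons.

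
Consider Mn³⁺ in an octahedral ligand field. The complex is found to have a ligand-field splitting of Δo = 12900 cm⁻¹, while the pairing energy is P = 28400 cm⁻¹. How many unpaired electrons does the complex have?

Mn³⁺: group 7, so d-count = 7 − 3 = 4.
Here Δo < P (12900 < 28400), so the high-spin state is favoured.
That gives t₂g³ eg¹.
Unpaired electrons: 4.

4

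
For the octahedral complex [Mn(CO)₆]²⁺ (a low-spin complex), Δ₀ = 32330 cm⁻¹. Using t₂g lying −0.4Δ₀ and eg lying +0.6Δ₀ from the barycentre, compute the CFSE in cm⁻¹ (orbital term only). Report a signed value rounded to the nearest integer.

-64660

CO is neutral, so the +2 overall charge sits on Mn: oxidation state +2.
Mn sits in group 7; removing 2 electrons leaves Mn²⁺ with 7 − 2 = 5 d electrons.
Configuration: t₂g⁵ eg⁰.
The orbital stabilization is -2.0Δ₀ = -2.0 × 32330 = -64660 cm⁻¹.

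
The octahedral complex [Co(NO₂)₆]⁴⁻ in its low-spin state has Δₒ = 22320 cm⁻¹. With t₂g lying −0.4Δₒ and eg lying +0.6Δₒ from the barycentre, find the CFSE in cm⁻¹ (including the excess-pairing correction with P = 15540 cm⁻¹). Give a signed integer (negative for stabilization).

-24636

Each NO₂⁻ contributes -1; 6 × (-1) = -6. With overall charge -4, Co is in the +2 oxidation state.
Group 9 minus oxidation state +2 gives a d⁷ configuration for Co²⁺.
The d⁷ electrons fill as t₂g⁶ eg¹.
The orbital stabilization is -1.8Δₒ = -1.8 × 22320 = -40176 cm⁻¹.
Relative to high-spin t₂g⁵ eg² (2 paired), the low-spin configuration has 1 additional pair, contributing +1 × 15540 = +15540 cm⁻¹.
Net CFSE = -40176 + 15540 = -24636 cm⁻¹.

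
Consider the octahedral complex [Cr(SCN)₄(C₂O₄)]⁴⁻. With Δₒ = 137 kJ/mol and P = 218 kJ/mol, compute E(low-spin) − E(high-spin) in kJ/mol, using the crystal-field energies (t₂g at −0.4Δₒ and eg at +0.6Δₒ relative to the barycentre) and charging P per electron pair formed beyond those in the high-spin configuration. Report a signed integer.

81

Ligand charges: 4×(-1) from SCN⁻ and 1×(-2) from C₂O₄²⁻ sum to -6; with overall charge -4, Cr is +2.
Cr is in group 6, so Cr²⁺ is d⁴ (6 − 2 = 4).
High-spin: t₂g³ eg¹, CFSE = -0.6Δₒ = -82 kJ/mol.
Low-spin: t₂g⁴ eg⁰, orbital CFSE = -1.6Δₒ = -219 kJ/mol; plus 1 excess pair × P = +218 kJ/mol; total -1 kJ/mol.
Thus E(LS) − E(HS) = 81 kJ/mol.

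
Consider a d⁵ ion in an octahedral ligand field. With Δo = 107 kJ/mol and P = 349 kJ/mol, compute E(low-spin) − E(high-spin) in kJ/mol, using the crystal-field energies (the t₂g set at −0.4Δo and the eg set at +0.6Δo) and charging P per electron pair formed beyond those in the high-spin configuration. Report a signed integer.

484

High-spin d⁵ fills as t₂g³ eg² with CFSE 3(−0.4) + 2(+0.6) = 0.0Δo = 0 kJ/mol.
Low-spin t₂g⁵ eg⁰ gives -2.0Δo = -214 kJ/mol, but forming 2 extra pairs costs 2P = 698 kJ/mol, so E(LS) = -214 + 698 = 484 kJ/mol.
E(LS) − E(HS) = 484 − (0) = 484 kJ/mol.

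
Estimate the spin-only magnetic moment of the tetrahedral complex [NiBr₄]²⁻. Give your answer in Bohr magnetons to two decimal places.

2.83 Bohr magnetons

Each Br⁻ contributes -1; 4 × (-1) = -4. With overall charge -2, Ni is in the +2 oxidation state.
Ni²⁺: group 10, so d-count = 10 − 2 = 8.
With tetrahedral geometry the complex is necessarily high-spin.
Configuration: e^4 t2^4 → 2 unpaired electrons.
μ(spin-only) = √[2(2+2)] = √8 ≈ 2.83 Bohr magnetons.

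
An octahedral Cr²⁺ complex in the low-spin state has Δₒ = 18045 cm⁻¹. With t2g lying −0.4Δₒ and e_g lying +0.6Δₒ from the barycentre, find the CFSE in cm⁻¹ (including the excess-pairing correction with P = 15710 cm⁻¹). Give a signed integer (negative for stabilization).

Group 6 minus oxidation state +2 gives a d⁴ configuration for Cr²⁺.
Configuration: t2g^4 e_g^0.
Orbital CFSE = 4(-0.4) + 0(0.6) = -1.6Δₒ = -1.6 × 18045 = -28872 cm⁻¹.
Relative to high-spin t2g^3 e_g^1 (0 paired), the low-spin configuration has 1 additional pair, contributing +1 × 15710 = +15710 cm⁻¹.
Net CFSE = -28872 + 15710 = -13162 cm⁻¹.

-13162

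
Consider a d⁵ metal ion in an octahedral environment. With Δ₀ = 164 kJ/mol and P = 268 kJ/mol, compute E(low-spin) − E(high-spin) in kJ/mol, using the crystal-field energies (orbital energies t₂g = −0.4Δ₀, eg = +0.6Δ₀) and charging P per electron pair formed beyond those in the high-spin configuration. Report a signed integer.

High-spin: t₂g³ eg², CFSE = 0.0Δ₀ = 0 kJ/mol.
For low-spin the configuration is t₂g⁵ eg⁰: orbital energy -2.0 × 164 = -328 kJ/mol, and 2 additional pairs relative to high-spin add 536 kJ/mol, giving 208 kJ/mol.
Thus E(LS) − E(HS) = 208 kJ/mol.

208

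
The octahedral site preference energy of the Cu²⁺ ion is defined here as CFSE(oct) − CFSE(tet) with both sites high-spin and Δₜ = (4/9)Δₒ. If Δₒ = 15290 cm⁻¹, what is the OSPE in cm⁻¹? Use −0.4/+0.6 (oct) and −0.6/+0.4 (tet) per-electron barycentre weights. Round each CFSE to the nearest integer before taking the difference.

Cu sits in group 11; removing 2 electrons leaves Cu²⁺ with 11 − 2 = 9 d electrons.
Octahedral (high-spin): t2g^6 e_g^3, CFSE = 6(−0.4) + 3(+0.6) = -0.6Δₒ = -0.6 × 15290 = -9174 cm⁻¹.
Tetrahedral: e^4 t2^5, CFSE = 4(−0.6) + 5(+0.4) = -0.4Δₜ = -0.4 × (4/9) × 15290 = -2718 cm⁻¹.
OSPE = -9174 − (-2718) = -6456 cm⁻¹.

-6456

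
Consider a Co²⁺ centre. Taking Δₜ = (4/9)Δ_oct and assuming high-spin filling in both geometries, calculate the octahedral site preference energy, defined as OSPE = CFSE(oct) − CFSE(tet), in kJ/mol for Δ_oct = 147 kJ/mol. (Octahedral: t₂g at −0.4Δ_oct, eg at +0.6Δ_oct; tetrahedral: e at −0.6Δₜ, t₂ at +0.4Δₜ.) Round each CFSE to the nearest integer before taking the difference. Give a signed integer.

-40

Group 9 minus oxidation state +2 gives a d⁷ configuration for Co²⁺.
Octahedral high-spin t2g^5 e_g^2: CFSE = -0.8 × 147 = -118 kJ/mol.
Tetrahedral: e^4 t2^3, CFSE = 4(−0.6) + 3(+0.4) = -1.2Δₜ = -1.2 × (4/9) × 147 = -78 kJ/mol.
Subtracting, OSPE = -118 − (-78) = -40 kJ/mol.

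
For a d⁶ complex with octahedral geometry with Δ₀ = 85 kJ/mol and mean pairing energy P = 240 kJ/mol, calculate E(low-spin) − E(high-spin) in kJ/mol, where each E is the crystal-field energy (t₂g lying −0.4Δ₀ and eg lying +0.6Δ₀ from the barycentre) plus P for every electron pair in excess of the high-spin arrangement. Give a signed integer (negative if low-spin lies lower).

310

In the high-spin limit (t₂g⁴ eg²) the orbital term is -0.4Δ₀ = -34 kJ/mol, with no excess pairing.
Low-spin: t₂g⁶ eg⁰, orbital CFSE = -2.4Δ₀ = -204 kJ/mol; plus 2 excess pairs × P = +480 kJ/mol; total 276 kJ/mol.
Thus E(LS) − E(HS) = 310 kJ/mol.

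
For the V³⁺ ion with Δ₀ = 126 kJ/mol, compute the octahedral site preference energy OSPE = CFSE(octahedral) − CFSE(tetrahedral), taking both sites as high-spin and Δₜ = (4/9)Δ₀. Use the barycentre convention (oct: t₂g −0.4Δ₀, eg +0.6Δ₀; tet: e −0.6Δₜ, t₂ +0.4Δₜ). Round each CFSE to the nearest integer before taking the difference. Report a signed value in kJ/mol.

V³⁺: group 5, so d-count = 5 − 3 = 2.
In an octahedral site d² (HS) is t₂g² eg⁰, giving CFSE(oct) = -0.8Δ₀ = -101 kJ/mol.
In a tetrahedral site the filling is e² t₂⁰: CFSE(tet) = -1.2Δₜ = -1.2 × (4/9)(126) = -67 kJ/mol.
OSPE = -101 − (-67) = -34 kJ/mol.

-34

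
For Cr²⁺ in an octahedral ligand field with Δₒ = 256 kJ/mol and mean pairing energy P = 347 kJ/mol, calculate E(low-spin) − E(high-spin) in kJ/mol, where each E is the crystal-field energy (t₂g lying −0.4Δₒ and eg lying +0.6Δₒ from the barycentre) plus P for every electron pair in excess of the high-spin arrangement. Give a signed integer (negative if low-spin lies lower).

Cr²⁺: group 6, so d-count = 6 − 2 = 4.
High-spin: t₂g³ eg¹, CFSE = -0.6Δₒ = -154 kJ/mol.
Low-spin t₂g⁴ eg⁰ gives -1.6Δₒ = -410 kJ/mol, but forming 1 extra pair costs 1P = 347 kJ/mol, so E(LS) = -410 + 347 = -63 kJ/mol.
E(LS) − E(HS) = -63 − (-154) = 91 kJ/mol.

91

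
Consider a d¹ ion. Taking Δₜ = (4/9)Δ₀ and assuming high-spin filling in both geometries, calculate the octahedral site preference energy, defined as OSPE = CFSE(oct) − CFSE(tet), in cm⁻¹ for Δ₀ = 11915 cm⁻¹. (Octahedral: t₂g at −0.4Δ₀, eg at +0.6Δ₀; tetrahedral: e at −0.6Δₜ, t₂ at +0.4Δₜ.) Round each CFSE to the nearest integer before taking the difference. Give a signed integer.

-1589

Octahedral (high-spin): t2g^1 e_g^0, CFSE = 1(−0.4) + 0(+0.6) = -0.4Δ₀ = -0.4 × 11915 = -4766 cm⁻¹.
In a tetrahedral site the filling is e^1 t2^0: CFSE(tet) = -0.6Δₜ = -0.6 × (4/9)(11915) = -3177 cm⁻¹.
OSPE = -4766 − (-3177) = -1589 cm⁻¹.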